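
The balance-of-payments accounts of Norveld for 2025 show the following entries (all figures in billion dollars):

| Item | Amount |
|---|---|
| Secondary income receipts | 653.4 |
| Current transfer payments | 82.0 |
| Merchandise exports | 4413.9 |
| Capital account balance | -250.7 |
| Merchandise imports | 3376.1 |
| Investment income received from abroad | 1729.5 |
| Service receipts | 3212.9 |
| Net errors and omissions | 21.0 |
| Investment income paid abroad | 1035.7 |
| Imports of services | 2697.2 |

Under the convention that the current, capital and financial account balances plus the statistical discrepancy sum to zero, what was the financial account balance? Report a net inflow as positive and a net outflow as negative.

Goods balance = 4413.9 - 3376.1 = 1037.8
Services balance = 3212.9 - 2697.2 = 515.7
Trade balance (goods + services) = 1037.8 + 515.7 = 1553.5
Net primary income = 1729.5 - 1035.7 = 693.8
Net secondary income = 653.4 - 82.0 = 571.4
Current account = 1553.5 + 693.8 + 571.4 = 2818.7
Financial account = -(2818.7 + (-250.7) + 21.0) = -2589.0

-2589.0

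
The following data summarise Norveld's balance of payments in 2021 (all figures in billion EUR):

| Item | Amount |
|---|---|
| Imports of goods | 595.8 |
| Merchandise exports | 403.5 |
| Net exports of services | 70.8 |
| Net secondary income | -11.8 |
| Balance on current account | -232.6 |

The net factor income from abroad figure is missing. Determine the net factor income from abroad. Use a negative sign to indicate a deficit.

Current account = goods balance + services balance + net primary income + net secondary income
Sum of the known components = -133.3
Net factor income from abroad = CA - (known components) = -232.6 - (-133.3) = -99.3

-99.3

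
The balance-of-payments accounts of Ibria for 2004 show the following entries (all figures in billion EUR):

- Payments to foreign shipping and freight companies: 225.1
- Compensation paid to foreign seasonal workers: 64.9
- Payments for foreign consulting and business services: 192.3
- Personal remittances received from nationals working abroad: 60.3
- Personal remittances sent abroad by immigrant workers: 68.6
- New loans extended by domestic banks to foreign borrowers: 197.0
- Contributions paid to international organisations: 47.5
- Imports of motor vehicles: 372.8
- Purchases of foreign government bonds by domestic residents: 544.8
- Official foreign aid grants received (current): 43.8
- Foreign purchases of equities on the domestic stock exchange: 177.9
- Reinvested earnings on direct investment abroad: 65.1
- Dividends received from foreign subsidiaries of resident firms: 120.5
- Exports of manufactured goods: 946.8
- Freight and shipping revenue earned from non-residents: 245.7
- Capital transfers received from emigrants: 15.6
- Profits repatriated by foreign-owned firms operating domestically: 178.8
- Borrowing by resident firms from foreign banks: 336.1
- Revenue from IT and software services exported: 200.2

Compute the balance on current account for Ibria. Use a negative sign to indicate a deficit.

532.4

Goods: -372.8 + 946.8 = 574.0
Services: 245.7 - 225.1 - 192.3 + 200.2 = 28.5
Primary income: -64.9 - 178.8 + 65.1 + 120.5 = -58.1
Secondary income: -68.6 - 47.5 + 60.3 + 43.8 = -12.0
Current account = 574.0 + 28.5 + (-58.1) + (-12.0) = 532.4
(Excluded from the current account — financial account: new loans extended by domestic banks to foreign borrowers 197.0, purchases of foreign government bonds by domestic residents 544.8, foreign purchases of equities on the domestic stock exchange 177.9, borrowing by resident firms from foreign banks 336.1; capital account: capital transfers received from emigrants 15.6.)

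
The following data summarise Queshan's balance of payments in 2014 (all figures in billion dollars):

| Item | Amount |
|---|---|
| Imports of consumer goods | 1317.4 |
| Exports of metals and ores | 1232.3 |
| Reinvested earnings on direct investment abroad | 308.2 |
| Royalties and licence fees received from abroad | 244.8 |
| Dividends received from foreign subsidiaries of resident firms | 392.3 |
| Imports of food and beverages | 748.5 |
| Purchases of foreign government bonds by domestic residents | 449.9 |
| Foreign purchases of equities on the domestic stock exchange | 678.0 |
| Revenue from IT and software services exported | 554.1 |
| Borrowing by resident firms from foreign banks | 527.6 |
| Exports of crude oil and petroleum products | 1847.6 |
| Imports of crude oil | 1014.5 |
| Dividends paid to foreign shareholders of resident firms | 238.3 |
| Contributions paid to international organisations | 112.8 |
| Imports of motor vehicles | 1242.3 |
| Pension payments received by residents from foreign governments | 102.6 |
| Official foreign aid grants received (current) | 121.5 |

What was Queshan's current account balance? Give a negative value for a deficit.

Goods: 1232.3 - 1317.4 - 1014.5 - 1242.3 - 748.5 + 1847.6 = -1242.8
Services: 554.1 + 244.8 = 798.9
Primary income: -238.3 + 308.2 + 392.3 = 462.2
Secondary income: 121.5 + 102.6 - 112.8 = 111.3
Current account = (-1242.8) + 798.9 + 462.2 + 111.3 = 129.6
(Excluded from the current account — financial account: purchases of foreign government bonds by domestic residents 449.9, foreign purchases of equities on the domestic stock exchange 678.0, borrowing by resident firms from foreign banks 527.6.)

129.6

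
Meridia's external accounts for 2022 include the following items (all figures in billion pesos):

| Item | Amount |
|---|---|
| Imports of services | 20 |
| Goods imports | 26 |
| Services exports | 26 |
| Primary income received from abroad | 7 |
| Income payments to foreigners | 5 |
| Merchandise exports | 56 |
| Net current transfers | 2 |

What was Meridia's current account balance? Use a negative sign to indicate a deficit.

40

Goods balance = 56 - 26 = 30
Services balance = 26 - 20 = 6
Trade balance (goods + services) = 30 + 6 = 36
Net primary income = 7 - 5 = 2
Net secondary income = 2
Current account = 36 + 2 + 2 = 40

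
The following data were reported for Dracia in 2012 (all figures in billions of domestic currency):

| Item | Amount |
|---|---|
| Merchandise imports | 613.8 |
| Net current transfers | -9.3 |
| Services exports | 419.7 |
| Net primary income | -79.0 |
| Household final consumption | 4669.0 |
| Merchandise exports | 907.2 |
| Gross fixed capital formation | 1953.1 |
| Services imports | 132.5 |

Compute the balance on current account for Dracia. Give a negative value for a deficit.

Goods balance = 907.2 - 613.8 = 293.4
Services balance = 419.7 - 132.5 = 287.2
Trade balance (goods + services) = 293.4 + 287.2 = 580.6
Net primary income = -79.0
Net secondary income = -9.3
Current account = 580.6 + (-79.0) + (-9.3) = 492.3

492.3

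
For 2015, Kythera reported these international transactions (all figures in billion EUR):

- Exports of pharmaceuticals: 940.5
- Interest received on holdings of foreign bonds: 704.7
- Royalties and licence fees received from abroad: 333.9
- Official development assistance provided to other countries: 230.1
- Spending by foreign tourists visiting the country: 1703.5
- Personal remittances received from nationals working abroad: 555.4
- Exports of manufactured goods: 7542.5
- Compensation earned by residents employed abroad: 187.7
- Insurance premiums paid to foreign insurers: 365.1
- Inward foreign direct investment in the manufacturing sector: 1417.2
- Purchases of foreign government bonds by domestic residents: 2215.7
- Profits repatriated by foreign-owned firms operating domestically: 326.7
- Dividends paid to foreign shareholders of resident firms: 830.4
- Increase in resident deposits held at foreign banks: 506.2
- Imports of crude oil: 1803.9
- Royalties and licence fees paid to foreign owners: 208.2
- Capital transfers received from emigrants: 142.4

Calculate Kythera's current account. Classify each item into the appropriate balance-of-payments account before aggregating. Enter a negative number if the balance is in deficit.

8203.8

Goods: 940.5 + 7542.5 - 1803.9 = 6679.1
Services: -208.2 - 365.1 + 333.9 + 1703.5 = 1464.1
Primary income: -326.7 + 187.7 - 830.4 + 704.7 = -264.7
Secondary income: -230.1 + 555.4 = 325.3
Current account = 6679.1 + 1464.1 + (-264.7) + 325.3 = 8203.8
(Excluded from the current account — financial account: inward foreign direct investment in the manufacturing sector 1417.2, purchases of foreign government bonds by domestic residents 2215.7, increase in resident deposits held at foreign banks 506.2; capital account: capital transfers received from emigrants 142.4.)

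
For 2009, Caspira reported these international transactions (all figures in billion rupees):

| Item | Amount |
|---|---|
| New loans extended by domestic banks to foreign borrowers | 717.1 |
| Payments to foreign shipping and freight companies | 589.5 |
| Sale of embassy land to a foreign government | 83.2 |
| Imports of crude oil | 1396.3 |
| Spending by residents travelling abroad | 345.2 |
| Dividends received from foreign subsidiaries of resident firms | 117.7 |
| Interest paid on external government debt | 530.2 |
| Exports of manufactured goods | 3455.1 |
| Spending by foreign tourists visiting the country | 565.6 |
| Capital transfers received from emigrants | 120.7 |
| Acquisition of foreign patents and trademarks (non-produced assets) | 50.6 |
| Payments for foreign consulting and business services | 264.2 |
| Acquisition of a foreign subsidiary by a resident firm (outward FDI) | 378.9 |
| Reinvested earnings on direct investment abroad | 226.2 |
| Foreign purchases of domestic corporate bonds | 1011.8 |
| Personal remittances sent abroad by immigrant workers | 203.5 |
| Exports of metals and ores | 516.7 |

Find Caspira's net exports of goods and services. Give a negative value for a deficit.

1942.2

Goods: 516.7 + 3455.1 - 1396.3 = 2575.5
Services: -345.2 - 264.2 + 565.6 - 589.5 = -633.3
Trade balance = 2575.5 + (-633.3) = 1942.2
(Excluded from the trade balance — financial account: new loans extended by domestic banks to foreign borrowers 717.1, acquisition of a foreign subsidiary by a resident firm (outward FDI) 378.9, foreign purchases of domestic corporate bonds 1011.8; capital account: sale of embassy land to a foreign government 83.2, capital transfers received from emigrants 120.7, acquisition of foreign patents and trademarks (non-produced assets) 50.6; primary income: dividends received from foreign subsidiaries of resident firms 117.7, interest paid on external government debt 530.2, reinvested earnings on direct investment abroad 226.2; secondary income: personal remittances sent abroad by immigrant workers 203.5.)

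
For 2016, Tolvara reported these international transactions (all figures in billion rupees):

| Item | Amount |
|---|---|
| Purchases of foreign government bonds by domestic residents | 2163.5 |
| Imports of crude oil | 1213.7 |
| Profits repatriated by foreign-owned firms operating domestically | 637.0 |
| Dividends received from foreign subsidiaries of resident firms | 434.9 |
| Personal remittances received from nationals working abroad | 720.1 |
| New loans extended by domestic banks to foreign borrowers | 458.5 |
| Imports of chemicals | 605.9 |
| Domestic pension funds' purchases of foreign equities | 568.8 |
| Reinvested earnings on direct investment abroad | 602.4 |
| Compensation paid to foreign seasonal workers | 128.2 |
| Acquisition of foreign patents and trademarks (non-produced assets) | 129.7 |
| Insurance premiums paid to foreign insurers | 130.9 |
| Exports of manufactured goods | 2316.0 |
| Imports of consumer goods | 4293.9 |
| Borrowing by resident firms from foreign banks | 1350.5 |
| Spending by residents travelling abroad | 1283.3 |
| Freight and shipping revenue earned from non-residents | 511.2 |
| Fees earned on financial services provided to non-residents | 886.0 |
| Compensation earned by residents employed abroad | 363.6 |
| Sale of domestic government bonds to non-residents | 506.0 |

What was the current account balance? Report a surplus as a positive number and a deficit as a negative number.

-2458.7

Goods: 2316.0 - 605.9 - 1213.7 - 4293.9 = -3797.5
Services: -130.9 + 886.0 - 1283.3 + 511.2 = -17.0
Primary income: 363.6 - 128.2 + 602.4 + 434.9 - 637.0 = 635.7
Secondary income: 720.1
Current account = (-3797.5) + (-17.0) + 635.7 + 720.1 = -2458.7
(Excluded from the current account — financial account: purchases of foreign government bonds by domestic residents 2163.5, new loans extended by domestic banks to foreign borrowers 458.5, domestic pension funds' purchases of foreign equities 568.8, borrowing by resident firms from foreign banks 1350.5, sale of domestic government bonds to non-residents 506.0; capital account: acquisition of foreign patents and trademarks (non-produced assets) 129.7.)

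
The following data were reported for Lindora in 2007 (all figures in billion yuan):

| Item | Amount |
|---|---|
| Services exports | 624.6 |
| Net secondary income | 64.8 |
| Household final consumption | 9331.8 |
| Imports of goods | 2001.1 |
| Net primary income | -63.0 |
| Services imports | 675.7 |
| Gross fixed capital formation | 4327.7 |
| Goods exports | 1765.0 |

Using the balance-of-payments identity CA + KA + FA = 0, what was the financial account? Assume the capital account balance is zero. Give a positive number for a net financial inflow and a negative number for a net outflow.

Goods balance = 1765.0 - 2001.1 = -236.1
Services balance = 624.6 - 675.7 = -51.1
Trade balance (goods + services) = -236.1 + (-51.1) = -287.2
Net primary income = -63.0
Net secondary income = 64.8
Current account = -287.2 + (-63.0) + 64.8 = -285.4
Financial account = -(-285.4) = 285.4

285.4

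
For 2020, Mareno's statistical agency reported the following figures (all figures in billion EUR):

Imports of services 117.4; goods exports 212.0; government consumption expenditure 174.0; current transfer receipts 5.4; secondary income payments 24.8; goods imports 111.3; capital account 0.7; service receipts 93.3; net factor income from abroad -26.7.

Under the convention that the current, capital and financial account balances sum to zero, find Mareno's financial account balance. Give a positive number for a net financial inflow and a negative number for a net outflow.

Goods balance = 212.0 - 111.3 = 100.7
Services balance = 93.3 - 117.4 = -24.1
Trade balance (goods + services) = 100.7 + (-24.1) = 76.6
Net primary income = -26.7
Net secondary income = 5.4 - 24.8 = -19.4
Current account = 76.6 + (-26.7) + (-19.4) = 30.5
Financial account = -(30.5 + 0.7) = -31.2

-31.2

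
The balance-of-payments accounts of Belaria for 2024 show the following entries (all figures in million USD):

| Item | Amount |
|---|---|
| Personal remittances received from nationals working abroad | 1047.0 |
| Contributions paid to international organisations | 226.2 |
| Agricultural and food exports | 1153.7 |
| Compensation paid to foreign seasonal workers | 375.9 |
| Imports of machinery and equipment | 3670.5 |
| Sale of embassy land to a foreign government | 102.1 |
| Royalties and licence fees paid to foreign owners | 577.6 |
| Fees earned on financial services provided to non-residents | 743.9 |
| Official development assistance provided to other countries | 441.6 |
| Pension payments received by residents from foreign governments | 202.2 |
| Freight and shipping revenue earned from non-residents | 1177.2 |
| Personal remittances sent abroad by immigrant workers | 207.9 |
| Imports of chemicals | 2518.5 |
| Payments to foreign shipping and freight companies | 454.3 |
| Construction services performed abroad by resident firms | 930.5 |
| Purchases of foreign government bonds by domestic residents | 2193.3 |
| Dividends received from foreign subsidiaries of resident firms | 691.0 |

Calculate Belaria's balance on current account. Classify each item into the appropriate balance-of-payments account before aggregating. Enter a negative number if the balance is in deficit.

-2527.0

Goods: -2518.5 + 1153.7 - 3670.5 = -5035.3
Services: -577.6 + 930.5 - 454.3 + 1177.2 + 743.9 = 1819.7
Primary income: -375.9 + 691.0 = 315.1
Secondary income: -226.2 + 202.2 - 207.9 + 1047.0 - 441.6 = 373.5
Current account = (-5035.3) + 1819.7 + 315.1 + 373.5 = -2527.0
(Excluded from the current account — capital account: sale of embassy land to a foreign government 102.1; financial account: purchases of foreign government bonds by domestic residents 2193.3.)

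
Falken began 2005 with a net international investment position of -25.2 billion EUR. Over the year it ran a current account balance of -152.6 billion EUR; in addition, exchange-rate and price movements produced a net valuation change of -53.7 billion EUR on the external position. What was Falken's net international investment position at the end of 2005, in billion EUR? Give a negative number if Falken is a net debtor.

-231.5

Change in NIIP = current account + net valuation change = -152.6 + (-53.7) = -206.3
End-of-year NIIP = -25.2 + (-206.3) = -231.5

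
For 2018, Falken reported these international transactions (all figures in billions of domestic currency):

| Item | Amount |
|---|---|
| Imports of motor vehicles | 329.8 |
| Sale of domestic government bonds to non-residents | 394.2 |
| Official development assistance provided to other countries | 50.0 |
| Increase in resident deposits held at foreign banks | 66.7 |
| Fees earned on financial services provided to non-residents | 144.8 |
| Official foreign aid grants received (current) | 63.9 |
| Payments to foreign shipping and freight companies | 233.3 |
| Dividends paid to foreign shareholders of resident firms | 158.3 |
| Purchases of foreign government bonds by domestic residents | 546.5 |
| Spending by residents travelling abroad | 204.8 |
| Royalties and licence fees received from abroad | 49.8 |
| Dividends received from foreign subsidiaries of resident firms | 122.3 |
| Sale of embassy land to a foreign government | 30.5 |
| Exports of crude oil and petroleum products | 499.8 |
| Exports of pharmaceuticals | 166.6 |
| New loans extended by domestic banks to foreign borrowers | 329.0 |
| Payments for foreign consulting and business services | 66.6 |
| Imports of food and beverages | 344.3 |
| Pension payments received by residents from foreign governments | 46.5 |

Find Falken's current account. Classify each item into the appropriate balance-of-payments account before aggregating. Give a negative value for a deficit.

Goods: 166.6 - 344.3 - 329.8 + 499.8 = -7.7
Services: 49.8 + 144.8 - 66.6 - 233.3 - 204.8 = -310.1
Primary income: -158.3 + 122.3 = -36.0
Secondary income: 63.9 + 46.5 - 50.0 = 60.4
Current account = (-7.7) + (-310.1) + (-36.0) + 60.4 = -293.4
(Excluded from the current account — financial account: sale of domestic government bonds to non-residents 394.2, increase in resident deposits held at foreign banks 66.7, purchases of foreign government bonds by domestic residents 546.5, new loans extended by domestic banks to foreign borrowers 329.0; capital account: sale of embassy land to a foreign government 30.5.)

-293.4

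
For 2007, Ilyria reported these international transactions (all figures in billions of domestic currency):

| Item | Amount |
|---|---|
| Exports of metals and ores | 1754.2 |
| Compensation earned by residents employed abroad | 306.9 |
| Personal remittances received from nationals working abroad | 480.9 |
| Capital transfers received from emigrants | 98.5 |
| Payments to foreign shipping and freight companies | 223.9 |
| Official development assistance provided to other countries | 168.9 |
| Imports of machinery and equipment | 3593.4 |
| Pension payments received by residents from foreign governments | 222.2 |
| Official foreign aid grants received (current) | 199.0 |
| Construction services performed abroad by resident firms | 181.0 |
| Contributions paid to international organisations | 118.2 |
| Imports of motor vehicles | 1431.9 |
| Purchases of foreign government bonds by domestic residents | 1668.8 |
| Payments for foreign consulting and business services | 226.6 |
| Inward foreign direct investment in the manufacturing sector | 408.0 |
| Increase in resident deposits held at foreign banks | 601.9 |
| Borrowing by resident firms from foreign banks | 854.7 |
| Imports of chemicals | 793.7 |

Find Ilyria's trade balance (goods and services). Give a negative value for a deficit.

Goods: -1431.9 + 1754.2 - 793.7 - 3593.4 = -4064.8
Services: -226.6 + 181.0 - 223.9 = -269.5
Trade balance = -4064.8 + (-269.5) = -4334.3
(Excluded from the trade balance — primary income: compensation earned by residents employed abroad 306.9; secondary income: personal remittances received from nationals working abroad 480.9, official development assistance provided to other countries 168.9, pension payments received by residents from foreign governments 222.2, official foreign aid grants received (current) 199.0, contributions paid to international organisations 118.2; capital account: capital transfers received from emigrants 98.5; financial account: purchases of foreign government bonds by domestic residents 1668.8, inward foreign direct investment in the manufacturing sector 408.0, increase in resident deposits held at foreign banks 601.9, borrowing by resident firms from foreign banks 854.7.)

-4334.3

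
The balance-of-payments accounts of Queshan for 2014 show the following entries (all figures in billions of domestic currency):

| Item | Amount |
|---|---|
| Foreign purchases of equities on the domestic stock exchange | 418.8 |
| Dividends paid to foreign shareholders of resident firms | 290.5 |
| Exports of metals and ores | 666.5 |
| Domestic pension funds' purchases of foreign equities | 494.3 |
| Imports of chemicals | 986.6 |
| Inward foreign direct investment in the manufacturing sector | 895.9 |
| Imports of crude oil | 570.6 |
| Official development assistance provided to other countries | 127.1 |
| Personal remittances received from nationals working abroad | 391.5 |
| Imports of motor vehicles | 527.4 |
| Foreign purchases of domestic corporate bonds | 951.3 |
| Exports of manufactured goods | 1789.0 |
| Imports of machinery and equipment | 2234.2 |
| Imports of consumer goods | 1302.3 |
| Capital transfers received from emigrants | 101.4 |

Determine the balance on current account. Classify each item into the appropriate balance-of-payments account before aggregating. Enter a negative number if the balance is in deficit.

-3191.7

Goods: -2234.2 - 527.4 - 570.6 - 1302.3 - 986.6 + 666.5 + 1789.0 = -3165.6
Primary income: -290.5
Secondary income: -127.1 + 391.5 = 264.4
Current account = (-3165.6) + (-290.5) + 264.4 = -3191.7
(Excluded from the current account — financial account: foreign purchases of equities on the domestic stock exchange 418.8, domestic pension funds' purchases of foreign equities 494.3, inward foreign direct investment in the manufacturing sector 895.9, foreign purchases of domestic corporate bonds 951.3; capital account: capital transfers received from emigrants 101.4.)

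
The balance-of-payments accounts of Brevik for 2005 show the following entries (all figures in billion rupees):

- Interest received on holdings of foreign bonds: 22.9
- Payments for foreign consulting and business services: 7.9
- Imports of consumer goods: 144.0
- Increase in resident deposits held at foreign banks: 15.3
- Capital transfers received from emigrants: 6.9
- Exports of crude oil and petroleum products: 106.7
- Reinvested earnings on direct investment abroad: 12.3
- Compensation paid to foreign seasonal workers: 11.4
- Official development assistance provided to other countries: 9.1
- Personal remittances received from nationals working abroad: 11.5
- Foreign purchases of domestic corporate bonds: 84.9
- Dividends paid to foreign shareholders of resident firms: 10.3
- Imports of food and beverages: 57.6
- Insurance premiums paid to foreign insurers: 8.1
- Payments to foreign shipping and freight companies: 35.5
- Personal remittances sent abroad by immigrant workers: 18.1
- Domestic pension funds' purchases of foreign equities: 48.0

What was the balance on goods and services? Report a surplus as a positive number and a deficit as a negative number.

-146.4

Goods: -144.0 - 57.6 + 106.7 = -94.9
Services: -7.9 - 35.5 - 8.1 = -51.5
Trade balance = -94.9 + (-51.5) = -146.4
(Excluded from the trade balance — primary income: interest received on holdings of foreign bonds 22.9, reinvested earnings on direct investment abroad 12.3, compensation paid to foreign seasonal workers 11.4, dividends paid to foreign shareholders of resident firms 10.3; financial account: increase in resident deposits held at foreign banks 15.3, foreign purchases of domestic corporate bonds 84.9, domestic pension funds' purchases of foreign equities 48.0; capital account: capital transfers received from emigrants 6.9; secondary income: official development assistance provided to other countries 9.1, personal remittances received from nationals working abroad 11.5, personal remittances sent abroad by immigrant workers 18.1.)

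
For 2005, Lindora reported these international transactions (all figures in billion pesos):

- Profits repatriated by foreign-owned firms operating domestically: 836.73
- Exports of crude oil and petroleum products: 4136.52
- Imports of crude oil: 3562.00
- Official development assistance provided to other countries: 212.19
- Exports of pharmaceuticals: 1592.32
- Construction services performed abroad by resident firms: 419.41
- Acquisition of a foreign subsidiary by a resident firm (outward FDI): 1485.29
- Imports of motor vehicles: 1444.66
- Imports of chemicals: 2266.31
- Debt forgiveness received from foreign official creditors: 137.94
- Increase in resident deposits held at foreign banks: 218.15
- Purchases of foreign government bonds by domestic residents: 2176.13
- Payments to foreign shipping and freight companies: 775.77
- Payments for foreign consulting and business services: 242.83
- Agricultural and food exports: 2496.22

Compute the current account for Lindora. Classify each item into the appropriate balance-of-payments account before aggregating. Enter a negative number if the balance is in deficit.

Goods: 4136.52 + 2496.22 - 2266.31 - 3562.00 + 1592.32 - 1444.66 = 952.09
Services: 419.41 - 775.77 - 242.83 = -599.19
Primary income: -836.73
Secondary income: -212.19
Current account = 952.09 + (-599.19) + (-836.73) + (-212.19) = -696.02
(Excluded from the current account — financial account: acquisition of a foreign subsidiary by a resident firm (outward FDI) 1485.29, increase in resident deposits held at foreign banks 218.15, purchases of foreign government bonds by domestic residents 2176.13; capital account: debt forgiveness received from foreign official creditors 137.94.)

-696.02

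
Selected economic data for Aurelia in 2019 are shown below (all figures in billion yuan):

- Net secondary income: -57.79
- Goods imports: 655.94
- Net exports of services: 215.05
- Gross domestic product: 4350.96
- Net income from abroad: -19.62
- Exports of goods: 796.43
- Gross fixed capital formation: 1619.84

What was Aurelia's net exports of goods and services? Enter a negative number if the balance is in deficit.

355.54

Goods balance = 796.43 - 655.94 = 140.49
Services balance = 215.05
Trade balance (goods + services) = 140.49 + 215.05 = 355.54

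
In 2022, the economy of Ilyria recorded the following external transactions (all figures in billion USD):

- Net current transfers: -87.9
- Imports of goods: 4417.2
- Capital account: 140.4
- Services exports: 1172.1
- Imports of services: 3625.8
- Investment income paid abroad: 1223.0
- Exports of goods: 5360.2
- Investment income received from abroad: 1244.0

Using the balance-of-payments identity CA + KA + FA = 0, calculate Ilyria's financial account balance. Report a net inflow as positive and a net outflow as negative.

Goods balance = 5360.2 - 4417.2 = 943.0
Services balance = 1172.1 - 3625.8 = -2453.7
Trade balance (goods + services) = 943.0 + (-2453.7) = -1510.7
Net primary income = 1244.0 - 1223.0 = 21.0
Net secondary income = -87.9
Current account = -1510.7 + 21.0 + (-87.9) = -1577.6
Financial account = -(-1577.6 + 140.4) = 1437.2

1437.2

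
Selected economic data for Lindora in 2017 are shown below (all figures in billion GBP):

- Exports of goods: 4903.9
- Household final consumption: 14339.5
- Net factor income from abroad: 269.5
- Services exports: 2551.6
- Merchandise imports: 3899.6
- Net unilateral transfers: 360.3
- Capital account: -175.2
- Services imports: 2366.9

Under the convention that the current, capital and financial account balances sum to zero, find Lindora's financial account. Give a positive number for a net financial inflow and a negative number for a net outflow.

-1643.6

Goods balance = 4903.9 - 3899.6 = 1004.3
Services balance = 2551.6 - 2366.9 = 184.7
Trade balance (goods + services) = 1004.3 + 184.7 = 1189.0
Net primary income = 269.5
Net secondary income = 360.3
Current account = 1189.0 + 269.5 + 360.3 = 1818.8
Financial account = -(1818.8 + (-175.2)) = -1643.6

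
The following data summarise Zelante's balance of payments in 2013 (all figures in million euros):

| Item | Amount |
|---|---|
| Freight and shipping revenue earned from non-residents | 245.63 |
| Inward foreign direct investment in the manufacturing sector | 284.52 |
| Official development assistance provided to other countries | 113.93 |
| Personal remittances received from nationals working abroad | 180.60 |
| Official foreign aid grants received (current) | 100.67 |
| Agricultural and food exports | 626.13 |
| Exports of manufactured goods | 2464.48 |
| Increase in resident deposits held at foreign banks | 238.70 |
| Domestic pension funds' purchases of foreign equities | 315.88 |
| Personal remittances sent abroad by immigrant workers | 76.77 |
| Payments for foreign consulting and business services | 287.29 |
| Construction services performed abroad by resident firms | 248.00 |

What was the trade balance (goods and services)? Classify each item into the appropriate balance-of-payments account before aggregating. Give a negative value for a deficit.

3296.95

Goods: 626.13 + 2464.48 = 3090.61
Services: 248.00 - 287.29 + 245.63 = 206.34
Trade balance = 3090.61 + 206.34 = 3296.95
(Excluded from the trade balance — financial account: inward foreign direct investment in the manufacturing sector 284.52, increase in resident deposits held at foreign banks 238.70, domestic pension funds' purchases of foreign equities 315.88; secondary income: official development assistance provided to other countries 113.93, personal remittances received from nationals working abroad 180.60, official foreign aid grants received (current) 100.67, personal remittances sent abroad by immigrant workers 76.77.)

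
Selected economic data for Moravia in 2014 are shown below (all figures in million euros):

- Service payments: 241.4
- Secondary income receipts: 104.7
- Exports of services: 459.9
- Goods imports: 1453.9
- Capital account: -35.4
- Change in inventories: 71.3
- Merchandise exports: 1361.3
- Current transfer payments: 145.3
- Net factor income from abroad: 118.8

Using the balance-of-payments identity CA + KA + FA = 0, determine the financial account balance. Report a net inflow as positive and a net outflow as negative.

-168.7

Goods balance = 1361.3 - 1453.9 = -92.6
Services balance = 459.9 - 241.4 = 218.5
Trade balance (goods + services) = -92.6 + 218.5 = 125.9
Net primary income = 118.8
Net secondary income = 104.7 - 145.3 = -40.6
Current account = 125.9 + 118.8 + (-40.6) = 204.1
Financial account = -(204.1 + (-35.4)) = -168.7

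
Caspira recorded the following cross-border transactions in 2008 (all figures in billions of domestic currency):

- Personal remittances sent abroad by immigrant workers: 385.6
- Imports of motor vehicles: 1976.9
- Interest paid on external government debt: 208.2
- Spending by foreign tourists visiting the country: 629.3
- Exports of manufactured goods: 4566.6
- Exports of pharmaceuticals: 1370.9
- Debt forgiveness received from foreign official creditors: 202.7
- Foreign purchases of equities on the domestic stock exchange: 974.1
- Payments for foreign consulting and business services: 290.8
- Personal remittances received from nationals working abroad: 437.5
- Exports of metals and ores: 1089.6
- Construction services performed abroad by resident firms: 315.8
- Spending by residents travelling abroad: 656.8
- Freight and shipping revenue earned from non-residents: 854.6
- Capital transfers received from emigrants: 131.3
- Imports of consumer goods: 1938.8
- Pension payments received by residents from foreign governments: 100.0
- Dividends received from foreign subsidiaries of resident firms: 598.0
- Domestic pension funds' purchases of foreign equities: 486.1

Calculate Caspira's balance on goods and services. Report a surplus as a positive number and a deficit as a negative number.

3963.5

Goods: 1089.6 - 1938.8 + 4566.6 + 1370.9 - 1976.9 = 3111.4
Services: -290.8 - 656.8 + 854.6 + 315.8 + 629.3 = 852.1
Trade balance = 3111.4 + 852.1 = 3963.5
(Excluded from the trade balance — secondary income: personal remittances sent abroad by immigrant workers 385.6, personal remittances received from nationals working abroad 437.5, pension payments received by residents from foreign governments 100.0; primary income: interest paid on external government debt 208.2, dividends received from foreign subsidiaries of resident firms 598.0; capital account: debt forgiveness received from foreign official creditors 202.7, capital transfers received from emigrants 131.3; financial account: foreign purchases of equities on the domestic stock exchange 974.1, domestic pension funds' purchases of foreign equities 486.1.)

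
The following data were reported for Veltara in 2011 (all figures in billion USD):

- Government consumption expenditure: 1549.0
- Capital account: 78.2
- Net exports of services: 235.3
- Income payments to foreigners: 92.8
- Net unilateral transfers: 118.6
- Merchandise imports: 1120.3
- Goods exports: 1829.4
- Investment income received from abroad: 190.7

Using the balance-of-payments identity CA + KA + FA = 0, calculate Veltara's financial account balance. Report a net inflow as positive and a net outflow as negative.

Goods balance = 1829.4 - 1120.3 = 709.1
Services balance = 235.3
Trade balance (goods + services) = 709.1 + 235.3 = 944.4
Net primary income = 190.7 - 92.8 = 97.9
Net secondary income = 118.6
Current account = 944.4 + 97.9 + 118.6 = 1160.9
Financial account = -(1160.9 + 78.2) = -1239.1

-1239.1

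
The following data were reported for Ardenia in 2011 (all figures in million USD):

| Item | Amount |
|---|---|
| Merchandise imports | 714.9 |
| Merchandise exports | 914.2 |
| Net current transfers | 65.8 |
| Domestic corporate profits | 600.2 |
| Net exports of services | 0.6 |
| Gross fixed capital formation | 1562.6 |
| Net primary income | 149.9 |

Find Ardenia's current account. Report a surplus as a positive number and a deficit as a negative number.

415.6

Goods balance = 914.2 - 714.9 = 199.3
Services balance = 0.6
Trade balance (goods + services) = 199.3 + 0.6 = 199.9
Net primary income = 149.9
Net secondary income = 65.8
Current account = 199.9 + 149.9 + 65.8 = 415.6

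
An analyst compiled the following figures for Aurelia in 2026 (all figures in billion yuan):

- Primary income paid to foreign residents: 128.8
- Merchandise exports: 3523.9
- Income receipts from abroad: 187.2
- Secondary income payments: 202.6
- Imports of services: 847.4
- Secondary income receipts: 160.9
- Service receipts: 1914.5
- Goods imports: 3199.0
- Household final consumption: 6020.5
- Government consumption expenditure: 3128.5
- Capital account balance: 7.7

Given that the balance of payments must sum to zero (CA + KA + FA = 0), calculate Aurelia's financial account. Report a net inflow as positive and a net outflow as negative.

-1416.4

Goods balance = 3523.9 - 3199.0 = 324.9
Services balance = 1914.5 - 847.4 = 1067.1
Trade balance (goods + services) = 324.9 + 1067.1 = 1392.0
Net primary income = 187.2 - 128.8 = 58.4
Net secondary income = 160.9 - 202.6 = -41.7
Current account = 1392.0 + 58.4 + (-41.7) = 1408.7
Financial account = -(1408.7 + 7.7) = -1416.4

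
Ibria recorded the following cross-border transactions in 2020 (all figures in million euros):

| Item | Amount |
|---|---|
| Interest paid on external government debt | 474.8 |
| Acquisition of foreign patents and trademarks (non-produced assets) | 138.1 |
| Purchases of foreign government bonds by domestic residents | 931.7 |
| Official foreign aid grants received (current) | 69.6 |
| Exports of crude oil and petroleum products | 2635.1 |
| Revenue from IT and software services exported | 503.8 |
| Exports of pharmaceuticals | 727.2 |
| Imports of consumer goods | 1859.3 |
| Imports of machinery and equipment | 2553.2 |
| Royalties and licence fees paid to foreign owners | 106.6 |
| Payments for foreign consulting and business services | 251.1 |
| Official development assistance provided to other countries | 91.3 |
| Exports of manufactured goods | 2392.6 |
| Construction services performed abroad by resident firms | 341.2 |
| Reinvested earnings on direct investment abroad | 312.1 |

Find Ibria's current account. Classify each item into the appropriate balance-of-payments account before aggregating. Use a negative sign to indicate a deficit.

Goods: -1859.3 + 2635.1 + 727.2 - 2553.2 + 2392.6 = 1342.4
Services: 341.2 + 503.8 - 106.6 - 251.1 = 487.3
Primary income: 312.1 - 474.8 = -162.7
Secondary income: -91.3 + 69.6 = -21.7
Current account = 1342.4 + 487.3 + (-162.7) + (-21.7) = 1645.3
(Excluded from the current account — capital account: acquisition of foreign patents and trademarks (non-produced assets) 138.1; financial account: purchases of foreign government bonds by domestic residents 931.7.)

1645.3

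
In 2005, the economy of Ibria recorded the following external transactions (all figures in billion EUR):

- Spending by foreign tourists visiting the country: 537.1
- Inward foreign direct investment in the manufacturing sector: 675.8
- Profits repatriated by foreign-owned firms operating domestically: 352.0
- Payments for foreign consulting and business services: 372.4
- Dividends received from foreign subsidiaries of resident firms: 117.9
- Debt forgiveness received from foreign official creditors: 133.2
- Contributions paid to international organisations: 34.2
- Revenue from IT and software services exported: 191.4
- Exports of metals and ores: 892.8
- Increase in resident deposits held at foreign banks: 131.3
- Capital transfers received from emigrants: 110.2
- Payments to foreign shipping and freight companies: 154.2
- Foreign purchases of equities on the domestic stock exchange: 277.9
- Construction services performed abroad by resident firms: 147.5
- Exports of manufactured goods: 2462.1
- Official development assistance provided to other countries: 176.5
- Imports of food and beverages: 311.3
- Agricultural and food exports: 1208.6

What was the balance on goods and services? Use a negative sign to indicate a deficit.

4601.6

Goods: 892.8 - 311.3 + 1208.6 + 2462.1 = 4252.2
Services: -372.4 + 537.1 + 147.5 + 191.4 - 154.2 = 349.4
Trade balance = 4252.2 + 349.4 = 4601.6
(Excluded from the trade balance — financial account: inward foreign direct investment in the manufacturing sector 675.8, increase in resident deposits held at foreign banks 131.3, foreign purchases of equities on the domestic stock exchange 277.9; primary income: profits repatriated by foreign-owned firms operating domestically 352.0, dividends received from foreign subsidiaries of resident firms 117.9; capital account: debt forgiveness received from foreign official creditors 133.2, capital transfers received from emigrants 110.2; secondary income: contributions paid to international organisations 34.2, official development assistance provided to other countries 176.5.)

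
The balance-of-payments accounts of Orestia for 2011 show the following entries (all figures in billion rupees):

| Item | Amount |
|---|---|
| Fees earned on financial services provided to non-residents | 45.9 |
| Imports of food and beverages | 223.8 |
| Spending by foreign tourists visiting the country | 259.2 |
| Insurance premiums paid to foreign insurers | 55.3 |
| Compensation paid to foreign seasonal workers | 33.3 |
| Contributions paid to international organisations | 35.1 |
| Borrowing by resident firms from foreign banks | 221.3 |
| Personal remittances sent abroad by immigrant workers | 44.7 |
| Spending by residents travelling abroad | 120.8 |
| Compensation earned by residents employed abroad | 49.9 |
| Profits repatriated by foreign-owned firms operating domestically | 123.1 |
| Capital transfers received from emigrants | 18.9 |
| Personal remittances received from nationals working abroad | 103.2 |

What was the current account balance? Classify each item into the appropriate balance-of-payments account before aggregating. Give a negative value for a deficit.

Goods: -223.8
Services: -55.3 + 259.2 - 120.8 + 45.9 = 129.0
Primary income: -123.1 - 33.3 + 49.9 = -106.5
Secondary income: 103.2 - 35.1 - 44.7 = 23.4
Current account = (-223.8) + 129.0 + (-106.5) + 23.4 = -177.9
(Excluded from the current account — financial account: borrowing by resident firms from foreign banks 221.3; capital account: capital transfers received from emigrants 18.9.)

-177.9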